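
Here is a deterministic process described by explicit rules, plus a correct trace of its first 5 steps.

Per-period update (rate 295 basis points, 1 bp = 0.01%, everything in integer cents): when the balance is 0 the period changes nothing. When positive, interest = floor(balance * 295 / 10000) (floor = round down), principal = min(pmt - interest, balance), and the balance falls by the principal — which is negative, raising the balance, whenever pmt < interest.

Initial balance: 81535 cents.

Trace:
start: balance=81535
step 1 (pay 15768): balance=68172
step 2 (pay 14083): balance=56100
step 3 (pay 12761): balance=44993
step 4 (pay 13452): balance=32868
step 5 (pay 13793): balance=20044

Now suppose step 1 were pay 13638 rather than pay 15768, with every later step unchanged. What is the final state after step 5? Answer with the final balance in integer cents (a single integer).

22436

(re-executing from step 1 with the substitution; state before step 1: balance=81535)
step 1 (pay 13638): balance=70302
step 2 (pay 14083): balance=58292
step 3 (pay 12761): balance=47250
step 4 (pay 13452): balance=35191
step 5 (pay 13793): balance=22436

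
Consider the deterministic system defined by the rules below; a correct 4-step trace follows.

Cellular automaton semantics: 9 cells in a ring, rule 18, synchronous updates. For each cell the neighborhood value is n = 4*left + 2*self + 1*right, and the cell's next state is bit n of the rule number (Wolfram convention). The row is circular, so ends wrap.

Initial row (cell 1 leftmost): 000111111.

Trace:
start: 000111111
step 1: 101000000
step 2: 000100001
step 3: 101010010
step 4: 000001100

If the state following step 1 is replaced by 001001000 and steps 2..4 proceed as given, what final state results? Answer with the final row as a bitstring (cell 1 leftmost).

010000100

state after step 1 := 001001000
step 2: 010110100
step 3: 100000010
step 4: 010000100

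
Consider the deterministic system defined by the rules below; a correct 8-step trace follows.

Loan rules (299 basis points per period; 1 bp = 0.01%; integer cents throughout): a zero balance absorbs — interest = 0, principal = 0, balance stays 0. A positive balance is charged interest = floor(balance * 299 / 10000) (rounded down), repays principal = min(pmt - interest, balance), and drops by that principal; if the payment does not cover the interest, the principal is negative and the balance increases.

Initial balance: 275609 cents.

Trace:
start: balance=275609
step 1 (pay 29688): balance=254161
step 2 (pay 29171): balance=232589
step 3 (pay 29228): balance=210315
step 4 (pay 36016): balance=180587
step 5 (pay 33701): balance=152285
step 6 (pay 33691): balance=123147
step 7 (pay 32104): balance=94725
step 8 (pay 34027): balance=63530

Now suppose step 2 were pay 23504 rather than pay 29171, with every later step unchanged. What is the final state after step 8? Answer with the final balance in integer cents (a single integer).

70291

(re-executing from step 2 with the substitution; state before step 2: balance=254161)
step 2 (pay 23504): balance=238256
step 3 (pay 29228): balance=216151
step 4 (pay 36016): balance=186597
step 5 (pay 33701): balance=158475
step 6 (pay 33691): balance=129522
step 7 (pay 32104): balance=101290
step 8 (pay 34027): balance=70291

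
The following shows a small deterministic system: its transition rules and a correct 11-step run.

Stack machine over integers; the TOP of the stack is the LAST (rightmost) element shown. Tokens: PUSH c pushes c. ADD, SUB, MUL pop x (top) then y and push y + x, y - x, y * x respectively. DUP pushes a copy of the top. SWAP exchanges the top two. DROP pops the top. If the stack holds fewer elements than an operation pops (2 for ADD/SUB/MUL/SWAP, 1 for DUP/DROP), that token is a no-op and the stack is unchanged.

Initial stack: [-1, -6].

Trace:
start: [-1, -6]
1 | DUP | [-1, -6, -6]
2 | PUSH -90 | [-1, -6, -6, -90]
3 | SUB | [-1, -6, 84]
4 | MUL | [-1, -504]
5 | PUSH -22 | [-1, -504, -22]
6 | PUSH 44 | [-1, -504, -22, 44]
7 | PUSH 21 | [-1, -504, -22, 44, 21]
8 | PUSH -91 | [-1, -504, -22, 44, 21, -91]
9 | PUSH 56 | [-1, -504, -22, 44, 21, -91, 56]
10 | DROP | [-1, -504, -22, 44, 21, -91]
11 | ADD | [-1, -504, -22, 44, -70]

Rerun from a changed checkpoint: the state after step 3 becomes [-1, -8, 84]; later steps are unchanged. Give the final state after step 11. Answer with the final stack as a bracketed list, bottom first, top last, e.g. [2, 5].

state after step 3 := [-1, -8, 84]
4 | MUL | [-1, -672]
5 | PUSH -22 | [-1, -672, -22]
6 | PUSH 44 | [-1, -672, -22, 44]
7 | PUSH 21 | [-1, -672, -22, 44, 21]
8 | PUSH -91 | [-1, -672, -22, 44, 21, -91]
9 | PUSH 56 | [-1, -672, -22, 44, 21, -91, 56]
10 | DROP | [-1, -672, -22, 44, 21, -91]
11 | ADD | [-1, -672, -22, 44, -70]

[-1, -672, -22, 44, -70]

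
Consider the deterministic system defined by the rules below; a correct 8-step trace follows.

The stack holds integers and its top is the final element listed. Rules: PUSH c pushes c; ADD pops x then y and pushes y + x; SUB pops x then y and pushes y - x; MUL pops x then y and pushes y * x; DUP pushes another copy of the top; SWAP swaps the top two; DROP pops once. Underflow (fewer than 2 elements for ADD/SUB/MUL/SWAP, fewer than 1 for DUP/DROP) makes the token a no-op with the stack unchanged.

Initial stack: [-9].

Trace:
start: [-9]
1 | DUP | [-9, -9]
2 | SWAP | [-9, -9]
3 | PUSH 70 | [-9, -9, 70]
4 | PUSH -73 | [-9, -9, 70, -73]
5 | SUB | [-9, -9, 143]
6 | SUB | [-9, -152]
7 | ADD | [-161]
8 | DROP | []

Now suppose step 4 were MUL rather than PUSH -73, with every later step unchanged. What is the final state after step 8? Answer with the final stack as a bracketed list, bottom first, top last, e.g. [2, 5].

[]

(re-executing from step 4 with the substitution; state before step 4: [-9, -9, 70])
4 | MUL | [-9, -630]
5 | SUB | [621]
6 | SUB | [621]
7 | ADD | [621]
8 | DROP | []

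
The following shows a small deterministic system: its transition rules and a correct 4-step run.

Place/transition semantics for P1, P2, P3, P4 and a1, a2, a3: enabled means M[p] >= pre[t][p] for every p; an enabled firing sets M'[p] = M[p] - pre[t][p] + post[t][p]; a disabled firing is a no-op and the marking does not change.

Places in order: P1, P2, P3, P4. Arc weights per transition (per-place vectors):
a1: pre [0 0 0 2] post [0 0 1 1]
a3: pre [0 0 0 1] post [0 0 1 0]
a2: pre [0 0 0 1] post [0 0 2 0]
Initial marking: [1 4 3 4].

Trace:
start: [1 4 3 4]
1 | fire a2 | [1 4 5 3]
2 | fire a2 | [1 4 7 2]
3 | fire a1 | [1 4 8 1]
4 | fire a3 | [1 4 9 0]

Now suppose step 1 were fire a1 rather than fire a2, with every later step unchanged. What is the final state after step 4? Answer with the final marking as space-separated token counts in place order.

1 4 8 0

(re-executing from step 1 with the substitution; state before step 1: [1 4 3 4])
1 | fire a1 | [1 4 4 3]
2 | fire a2 | [1 4 6 2]
3 | fire a1 | [1 4 7 1]
4 | fire a3 | [1 4 8 0]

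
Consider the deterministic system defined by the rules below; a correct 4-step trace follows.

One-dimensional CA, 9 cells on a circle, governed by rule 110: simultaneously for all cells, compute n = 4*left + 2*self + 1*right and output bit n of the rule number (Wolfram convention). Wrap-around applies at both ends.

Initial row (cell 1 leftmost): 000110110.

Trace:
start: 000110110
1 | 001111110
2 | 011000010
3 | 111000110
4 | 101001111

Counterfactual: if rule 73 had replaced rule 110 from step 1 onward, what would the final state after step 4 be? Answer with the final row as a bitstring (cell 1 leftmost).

(re-executing steps 1..4 under rule 73; state before step 1: 000110110)
1 | 110110110
2 | 110110110
3 | 110110110
4 | 110110110

110110110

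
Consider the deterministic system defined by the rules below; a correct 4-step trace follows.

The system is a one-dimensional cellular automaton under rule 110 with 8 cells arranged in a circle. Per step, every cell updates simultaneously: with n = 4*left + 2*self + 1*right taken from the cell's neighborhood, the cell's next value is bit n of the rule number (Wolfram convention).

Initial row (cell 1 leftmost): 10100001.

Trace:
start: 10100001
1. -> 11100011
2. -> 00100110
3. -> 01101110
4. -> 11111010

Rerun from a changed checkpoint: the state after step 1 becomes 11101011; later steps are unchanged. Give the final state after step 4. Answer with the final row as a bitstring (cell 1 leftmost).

11100110

state after step 1 := 11101011
2. -> 00111110
3. -> 01100010
4. -> 11100110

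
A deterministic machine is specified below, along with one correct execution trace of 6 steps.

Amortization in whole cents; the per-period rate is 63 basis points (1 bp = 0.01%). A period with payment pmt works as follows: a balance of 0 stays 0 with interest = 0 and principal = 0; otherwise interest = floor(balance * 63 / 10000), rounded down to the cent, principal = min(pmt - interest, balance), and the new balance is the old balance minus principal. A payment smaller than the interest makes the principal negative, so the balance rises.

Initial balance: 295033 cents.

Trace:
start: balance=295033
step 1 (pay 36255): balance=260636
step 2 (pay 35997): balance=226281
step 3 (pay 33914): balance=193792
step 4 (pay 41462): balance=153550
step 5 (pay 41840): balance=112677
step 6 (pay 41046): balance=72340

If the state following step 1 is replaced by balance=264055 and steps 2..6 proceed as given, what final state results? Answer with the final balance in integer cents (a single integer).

state after step 1 := balance=264055
step 2 (pay 35997): balance=229721
step 3 (pay 33914): balance=197254
step 4 (pay 41462): balance=157034
step 5 (pay 41840): balance=116183
step 6 (pay 41046): balance=75868

75868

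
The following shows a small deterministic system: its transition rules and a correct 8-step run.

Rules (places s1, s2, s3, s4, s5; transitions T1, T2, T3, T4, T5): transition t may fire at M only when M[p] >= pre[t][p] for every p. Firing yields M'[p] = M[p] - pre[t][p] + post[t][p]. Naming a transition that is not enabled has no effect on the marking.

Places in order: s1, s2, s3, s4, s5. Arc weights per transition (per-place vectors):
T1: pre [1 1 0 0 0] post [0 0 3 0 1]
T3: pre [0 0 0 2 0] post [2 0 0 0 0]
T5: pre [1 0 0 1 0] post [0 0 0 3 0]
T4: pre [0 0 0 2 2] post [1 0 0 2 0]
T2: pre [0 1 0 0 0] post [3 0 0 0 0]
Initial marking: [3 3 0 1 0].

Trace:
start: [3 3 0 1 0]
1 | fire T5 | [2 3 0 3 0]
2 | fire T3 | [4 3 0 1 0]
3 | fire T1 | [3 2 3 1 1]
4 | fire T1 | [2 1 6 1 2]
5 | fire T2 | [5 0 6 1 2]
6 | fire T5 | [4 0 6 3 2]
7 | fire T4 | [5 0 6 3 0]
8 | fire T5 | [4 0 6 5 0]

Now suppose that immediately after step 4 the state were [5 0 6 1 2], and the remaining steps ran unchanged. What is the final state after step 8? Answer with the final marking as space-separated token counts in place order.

state after step 4 := [5 0 6 1 2]
5 | fire T2 | [5 0 6 1 2]
6 | fire T5 | [4 0 6 3 2]
7 | fire T4 | [5 0 6 3 0]
8 | fire T5 | [4 0 6 5 0]

4 0 6 5 0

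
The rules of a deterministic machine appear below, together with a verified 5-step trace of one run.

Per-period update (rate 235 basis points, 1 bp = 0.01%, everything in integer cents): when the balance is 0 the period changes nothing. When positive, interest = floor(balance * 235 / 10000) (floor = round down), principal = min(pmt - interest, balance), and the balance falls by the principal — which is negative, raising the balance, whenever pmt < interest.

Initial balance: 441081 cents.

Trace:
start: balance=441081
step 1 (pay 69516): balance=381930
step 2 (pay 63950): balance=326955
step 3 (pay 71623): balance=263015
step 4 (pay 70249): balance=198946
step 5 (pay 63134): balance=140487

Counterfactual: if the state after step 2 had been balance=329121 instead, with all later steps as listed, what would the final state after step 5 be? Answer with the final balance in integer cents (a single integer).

state after step 2 := balance=329121
step 3 (pay 71623): balance=265232
step 4 (pay 70249): balance=201215
step 5 (pay 63134): balance=142809

142809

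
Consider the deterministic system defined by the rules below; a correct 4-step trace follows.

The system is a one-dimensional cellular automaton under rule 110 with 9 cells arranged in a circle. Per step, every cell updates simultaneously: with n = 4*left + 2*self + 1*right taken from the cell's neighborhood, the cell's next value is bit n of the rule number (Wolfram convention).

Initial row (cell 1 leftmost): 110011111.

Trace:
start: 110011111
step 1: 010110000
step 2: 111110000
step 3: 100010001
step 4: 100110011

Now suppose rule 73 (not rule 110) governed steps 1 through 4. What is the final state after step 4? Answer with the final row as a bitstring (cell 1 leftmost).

010010000

(re-executing steps 1..4 under rule 73; state before step 1: 110011111)
step 1: 010010000
step 2: 000000111
step 3: 011110101
step 4: 010010000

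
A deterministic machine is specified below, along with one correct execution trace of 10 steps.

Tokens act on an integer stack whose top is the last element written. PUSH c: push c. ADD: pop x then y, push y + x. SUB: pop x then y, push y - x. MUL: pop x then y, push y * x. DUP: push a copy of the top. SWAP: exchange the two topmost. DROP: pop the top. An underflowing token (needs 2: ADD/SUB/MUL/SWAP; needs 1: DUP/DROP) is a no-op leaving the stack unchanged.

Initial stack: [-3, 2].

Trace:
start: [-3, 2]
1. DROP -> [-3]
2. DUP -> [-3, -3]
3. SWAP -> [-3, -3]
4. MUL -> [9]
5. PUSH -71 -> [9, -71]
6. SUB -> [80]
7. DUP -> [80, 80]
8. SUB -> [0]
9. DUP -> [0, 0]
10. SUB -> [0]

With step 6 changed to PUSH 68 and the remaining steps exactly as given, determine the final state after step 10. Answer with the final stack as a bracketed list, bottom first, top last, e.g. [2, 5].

[9, -71, 0]

(re-executing from step 6 with the substitution; state before step 6: [9, -71])
6. PUSH 68 -> [9, -71, 68]
7. DUP -> [9, -71, 68, 68]
8. SUB -> [9, -71, 0]
9. DUP -> [9, -71, 0, 0]
10. SUB -> [9, -71, 0]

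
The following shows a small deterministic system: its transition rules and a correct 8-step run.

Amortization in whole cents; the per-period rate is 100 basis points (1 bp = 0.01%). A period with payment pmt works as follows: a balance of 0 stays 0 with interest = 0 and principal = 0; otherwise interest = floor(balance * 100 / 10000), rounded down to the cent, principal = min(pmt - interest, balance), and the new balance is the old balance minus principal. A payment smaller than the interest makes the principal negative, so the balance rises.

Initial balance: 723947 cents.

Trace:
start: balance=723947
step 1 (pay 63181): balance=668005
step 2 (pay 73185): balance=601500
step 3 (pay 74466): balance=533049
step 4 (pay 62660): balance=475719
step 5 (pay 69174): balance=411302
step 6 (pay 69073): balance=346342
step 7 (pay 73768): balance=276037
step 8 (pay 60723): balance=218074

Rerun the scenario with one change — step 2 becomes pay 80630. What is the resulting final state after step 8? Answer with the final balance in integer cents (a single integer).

210170

(re-executing from step 2 with the substitution; state before step 2: balance=668005)
step 2 (pay 80630): balance=594055
step 3 (pay 74466): balance=525529
step 4 (pay 62660): balance=468124
step 5 (pay 69174): balance=403631
step 6 (pay 69073): balance=338594
step 7 (pay 73768): balance=268211
step 8 (pay 60723): balance=210170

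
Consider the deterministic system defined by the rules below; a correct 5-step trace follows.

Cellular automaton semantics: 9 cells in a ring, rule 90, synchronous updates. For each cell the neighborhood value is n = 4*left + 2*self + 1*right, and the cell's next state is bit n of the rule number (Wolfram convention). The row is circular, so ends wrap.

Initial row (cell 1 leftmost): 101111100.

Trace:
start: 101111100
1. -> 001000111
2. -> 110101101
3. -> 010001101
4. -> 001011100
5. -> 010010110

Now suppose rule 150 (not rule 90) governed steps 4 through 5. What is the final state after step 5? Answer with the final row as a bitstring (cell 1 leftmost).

000011011

(re-executing steps 4..5 under rule 150; state before step 4: 010001101)
4. -> 011010001
5. -> 000011011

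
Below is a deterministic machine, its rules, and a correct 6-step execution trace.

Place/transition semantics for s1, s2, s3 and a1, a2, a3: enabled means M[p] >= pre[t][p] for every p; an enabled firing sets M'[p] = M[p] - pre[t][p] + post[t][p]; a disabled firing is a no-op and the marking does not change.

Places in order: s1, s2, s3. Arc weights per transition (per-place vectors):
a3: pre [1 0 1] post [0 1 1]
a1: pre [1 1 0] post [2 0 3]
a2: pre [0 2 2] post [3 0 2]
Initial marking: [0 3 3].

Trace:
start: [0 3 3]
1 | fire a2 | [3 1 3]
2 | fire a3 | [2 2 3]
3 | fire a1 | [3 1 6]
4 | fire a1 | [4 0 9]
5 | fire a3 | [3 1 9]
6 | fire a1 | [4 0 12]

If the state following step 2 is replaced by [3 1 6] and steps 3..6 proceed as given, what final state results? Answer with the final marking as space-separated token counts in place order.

state after step 2 := [3 1 6]
3 | fire a1 | [4 0 9]
4 | fire a1 | [4 0 9]
5 | fire a3 | [3 1 9]
6 | fire a1 | [4 0 12]

4 0 12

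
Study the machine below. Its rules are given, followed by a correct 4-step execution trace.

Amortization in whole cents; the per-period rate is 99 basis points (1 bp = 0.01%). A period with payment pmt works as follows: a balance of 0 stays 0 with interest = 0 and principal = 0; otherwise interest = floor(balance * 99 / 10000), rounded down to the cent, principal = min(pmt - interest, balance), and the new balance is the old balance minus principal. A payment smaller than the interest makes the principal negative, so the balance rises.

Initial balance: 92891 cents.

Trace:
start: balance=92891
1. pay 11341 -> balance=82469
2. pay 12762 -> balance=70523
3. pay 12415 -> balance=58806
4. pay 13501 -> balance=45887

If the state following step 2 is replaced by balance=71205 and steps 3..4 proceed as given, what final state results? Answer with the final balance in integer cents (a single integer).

46581

state after step 2 := balance=71205
3. pay 12415 -> balance=59494
4. pay 13501 -> balance=46581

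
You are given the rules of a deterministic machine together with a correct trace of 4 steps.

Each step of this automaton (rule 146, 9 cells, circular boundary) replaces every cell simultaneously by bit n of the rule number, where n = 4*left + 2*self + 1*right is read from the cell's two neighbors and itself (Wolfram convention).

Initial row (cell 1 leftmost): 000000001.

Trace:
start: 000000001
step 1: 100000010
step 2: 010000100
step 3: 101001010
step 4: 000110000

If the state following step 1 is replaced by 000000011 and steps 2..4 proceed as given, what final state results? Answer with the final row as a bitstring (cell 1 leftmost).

001010000

state after step 1 := 000000011
step 2: 100000100
step 3: 010001011
step 4: 001010000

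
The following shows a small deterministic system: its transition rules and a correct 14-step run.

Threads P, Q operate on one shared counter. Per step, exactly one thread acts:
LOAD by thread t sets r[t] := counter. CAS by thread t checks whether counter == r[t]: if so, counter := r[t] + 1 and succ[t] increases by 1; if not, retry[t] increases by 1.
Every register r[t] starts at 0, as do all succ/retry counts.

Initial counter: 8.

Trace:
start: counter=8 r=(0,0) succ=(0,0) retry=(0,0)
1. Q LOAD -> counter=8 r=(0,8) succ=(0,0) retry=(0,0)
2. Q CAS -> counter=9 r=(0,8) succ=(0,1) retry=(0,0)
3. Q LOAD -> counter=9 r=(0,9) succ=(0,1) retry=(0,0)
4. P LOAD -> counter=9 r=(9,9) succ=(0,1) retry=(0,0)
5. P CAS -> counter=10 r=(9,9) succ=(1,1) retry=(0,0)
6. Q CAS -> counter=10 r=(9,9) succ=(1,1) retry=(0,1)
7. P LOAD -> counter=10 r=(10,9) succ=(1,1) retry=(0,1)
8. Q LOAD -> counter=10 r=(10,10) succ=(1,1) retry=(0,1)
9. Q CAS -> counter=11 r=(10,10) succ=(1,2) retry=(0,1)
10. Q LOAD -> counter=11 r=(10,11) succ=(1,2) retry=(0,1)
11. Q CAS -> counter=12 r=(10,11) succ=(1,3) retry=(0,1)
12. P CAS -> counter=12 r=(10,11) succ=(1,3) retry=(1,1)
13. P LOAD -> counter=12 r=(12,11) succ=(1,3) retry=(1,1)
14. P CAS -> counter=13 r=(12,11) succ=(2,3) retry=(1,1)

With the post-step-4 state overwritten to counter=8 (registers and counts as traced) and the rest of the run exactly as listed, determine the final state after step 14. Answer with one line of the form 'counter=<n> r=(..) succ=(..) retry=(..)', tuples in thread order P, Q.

counter=11 r=(10,9) succ=(1,3) retry=(2,1)

state after step 4 := counter=8 r=(9,9) succ=(0,1) retry=(0,0)
5. P CAS -> counter=8 r=(9,9) succ=(0,1) retry=(1,0)
6. Q CAS -> counter=8 r=(9,9) succ=(0,1) retry=(1,1)
7. P LOAD -> counter=8 r=(8,9) succ=(0,1) retry=(1,1)
8. Q LOAD -> counter=8 r=(8,8) succ=(0,1) retry=(1,1)
9. Q CAS -> counter=9 r=(8,8) succ=(0,2) retry=(1,1)
10. Q LOAD -> counter=9 r=(8,9) succ=(0,2) retry=(1,1)
11. Q CAS -> counter=10 r=(8,9) succ=(0,3) retry=(1,1)
12. P CAS -> counter=10 r=(8,9) succ=(0,3) retry=(2,1)
13. P LOAD -> counter=10 r=(10,9) succ=(0,3) retry=(2,1)
14. P CAS -> counter=11 r=(10,9) succ=(1,3) retry=(2,1)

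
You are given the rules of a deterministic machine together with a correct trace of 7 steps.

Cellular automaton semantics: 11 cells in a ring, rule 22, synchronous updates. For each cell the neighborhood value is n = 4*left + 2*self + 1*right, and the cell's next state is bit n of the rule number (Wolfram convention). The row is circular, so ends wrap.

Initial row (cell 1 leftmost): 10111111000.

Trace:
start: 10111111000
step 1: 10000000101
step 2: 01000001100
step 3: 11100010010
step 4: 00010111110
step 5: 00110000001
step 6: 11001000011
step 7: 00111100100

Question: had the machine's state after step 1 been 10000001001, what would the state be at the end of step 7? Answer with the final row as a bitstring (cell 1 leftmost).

state after step 1 := 10000001001
step 2: 01000011110
step 3: 11100100001
step 4: 00011110010
step 5: 00100001111
step 6: 11110010000
step 7: 00001111001

00001111001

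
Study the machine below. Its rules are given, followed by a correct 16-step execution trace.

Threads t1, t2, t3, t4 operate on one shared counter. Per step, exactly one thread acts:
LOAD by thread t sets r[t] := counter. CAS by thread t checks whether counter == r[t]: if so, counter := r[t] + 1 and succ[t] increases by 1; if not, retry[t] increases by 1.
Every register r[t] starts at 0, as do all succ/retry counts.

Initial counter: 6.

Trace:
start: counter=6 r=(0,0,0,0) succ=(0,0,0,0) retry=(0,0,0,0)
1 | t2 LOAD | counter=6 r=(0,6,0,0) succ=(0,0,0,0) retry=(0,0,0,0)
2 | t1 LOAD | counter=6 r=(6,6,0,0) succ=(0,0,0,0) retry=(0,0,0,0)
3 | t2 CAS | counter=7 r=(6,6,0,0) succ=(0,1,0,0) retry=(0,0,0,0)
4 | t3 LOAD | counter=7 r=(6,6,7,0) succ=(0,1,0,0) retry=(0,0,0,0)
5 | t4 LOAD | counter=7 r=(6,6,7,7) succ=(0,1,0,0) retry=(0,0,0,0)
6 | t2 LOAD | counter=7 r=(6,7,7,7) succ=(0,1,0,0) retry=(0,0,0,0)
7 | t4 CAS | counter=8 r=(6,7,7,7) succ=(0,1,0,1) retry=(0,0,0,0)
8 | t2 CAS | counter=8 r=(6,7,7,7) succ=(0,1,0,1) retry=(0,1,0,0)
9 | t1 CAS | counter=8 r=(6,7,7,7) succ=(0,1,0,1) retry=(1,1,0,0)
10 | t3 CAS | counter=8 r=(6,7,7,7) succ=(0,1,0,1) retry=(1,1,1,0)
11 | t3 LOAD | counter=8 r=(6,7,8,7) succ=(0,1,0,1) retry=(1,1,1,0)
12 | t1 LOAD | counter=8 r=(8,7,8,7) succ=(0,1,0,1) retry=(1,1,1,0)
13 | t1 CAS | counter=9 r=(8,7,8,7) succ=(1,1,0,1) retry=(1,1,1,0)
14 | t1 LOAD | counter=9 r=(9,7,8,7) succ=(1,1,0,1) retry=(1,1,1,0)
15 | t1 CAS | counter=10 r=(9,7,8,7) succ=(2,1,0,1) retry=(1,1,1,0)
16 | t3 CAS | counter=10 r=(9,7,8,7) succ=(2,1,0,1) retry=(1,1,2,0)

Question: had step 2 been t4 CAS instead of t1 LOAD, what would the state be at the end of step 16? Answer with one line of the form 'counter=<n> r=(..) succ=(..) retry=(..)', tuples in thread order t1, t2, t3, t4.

(re-executing from step 2 with the substitution; state before step 2: counter=6 r=(0,6,0,0) succ=(0,0,0,0) retry=(0,0,0,0))
2 | t4 CAS | counter=6 r=(0,6,0,0) succ=(0,0,0,0) retry=(0,0,0,1)
3 | t2 CAS | counter=7 r=(0,6,0,0) succ=(0,1,0,0) retry=(0,0,0,1)
4 | t3 LOAD | counter=7 r=(0,6,7,0) succ=(0,1,0,0) retry=(0,0,0,1)
5 | t4 LOAD | counter=7 r=(0,6,7,7) succ=(0,1,0,0) retry=(0,0,0,1)
6 | t2 LOAD | counter=7 r=(0,7,7,7) succ=(0,1,0,0) retry=(0,0,0,1)
7 | t4 CAS | counter=8 r=(0,7,7,7) succ=(0,1,0,1) retry=(0,0,0,1)
8 | t2 CAS | counter=8 r=(0,7,7,7) succ=(0,1,0,1) retry=(0,1,0,1)
9 | t1 CAS | counter=8 r=(0,7,7,7) succ=(0,1,0,1) retry=(1,1,0,1)
10 | t3 CAS | counter=8 r=(0,7,7,7) succ=(0,1,0,1) retry=(1,1,1,1)
11 | t3 LOAD | counter=8 r=(0,7,8,7) succ=(0,1,0,1) retry=(1,1,1,1)
12 | t1 LOAD | counter=8 r=(8,7,8,7) succ=(0,1,0,1) retry=(1,1,1,1)
13 | t1 CAS | counter=9 r=(8,7,8,7) succ=(1,1,0,1) retry=(1,1,1,1)
14 | t1 LOAD | counter=9 r=(9,7,8,7) succ=(1,1,0,1) retry=(1,1,1,1)
15 | t1 CAS | counter=10 r=(9,7,8,7) succ=(2,1,0,1) retry=(1,1,1,1)
16 | t3 CAS | counter=10 r=(9,7,8,7) succ=(2,1,0,1) retry=(1,1,2,1)

counter=10 r=(9,7,8,7) succ=(2,1,0,1) retry=(1,1,2,1)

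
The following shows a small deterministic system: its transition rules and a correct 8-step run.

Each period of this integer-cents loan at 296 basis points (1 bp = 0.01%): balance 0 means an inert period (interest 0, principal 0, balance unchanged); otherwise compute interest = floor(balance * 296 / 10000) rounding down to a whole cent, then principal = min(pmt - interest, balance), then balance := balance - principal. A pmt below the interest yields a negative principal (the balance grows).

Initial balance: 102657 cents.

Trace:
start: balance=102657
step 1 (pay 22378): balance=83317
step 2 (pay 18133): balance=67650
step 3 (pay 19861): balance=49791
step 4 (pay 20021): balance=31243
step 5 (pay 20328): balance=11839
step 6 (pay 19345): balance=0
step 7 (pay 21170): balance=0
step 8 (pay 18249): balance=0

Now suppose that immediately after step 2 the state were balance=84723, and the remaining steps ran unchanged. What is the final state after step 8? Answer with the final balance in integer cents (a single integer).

state after step 2 := balance=84723
step 3 (pay 19861): balance=67369
step 4 (pay 20021): balance=49342
step 5 (pay 20328): balance=30474
step 6 (pay 19345): balance=12031
step 7 (pay 21170): balance=0
step 8 (pay 18249): balance=0

0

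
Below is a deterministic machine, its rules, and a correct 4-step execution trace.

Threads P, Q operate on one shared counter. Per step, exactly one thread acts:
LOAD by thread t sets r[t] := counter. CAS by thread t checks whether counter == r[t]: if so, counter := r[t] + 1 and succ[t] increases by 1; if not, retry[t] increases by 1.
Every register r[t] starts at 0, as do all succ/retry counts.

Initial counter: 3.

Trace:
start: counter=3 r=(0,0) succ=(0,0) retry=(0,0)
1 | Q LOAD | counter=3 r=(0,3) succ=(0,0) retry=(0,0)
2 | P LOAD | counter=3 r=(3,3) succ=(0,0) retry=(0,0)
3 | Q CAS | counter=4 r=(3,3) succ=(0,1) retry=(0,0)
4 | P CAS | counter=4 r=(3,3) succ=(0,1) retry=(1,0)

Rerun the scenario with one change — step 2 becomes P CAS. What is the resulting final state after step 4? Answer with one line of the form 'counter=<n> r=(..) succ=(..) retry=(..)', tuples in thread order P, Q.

(re-executing from step 2 with the substitution; state before step 2: counter=3 r=(0,3) succ=(0,0) retry=(0,0))
2 | P CAS | counter=3 r=(0,3) succ=(0,0) retry=(1,0)
3 | Q CAS | counter=4 r=(0,3) succ=(0,1) retry=(1,0)
4 | P CAS | counter=4 r=(0,3) succ=(0,1) retry=(2,0)

counter=4 r=(0,3) succ=(0,1) retry=(2,0)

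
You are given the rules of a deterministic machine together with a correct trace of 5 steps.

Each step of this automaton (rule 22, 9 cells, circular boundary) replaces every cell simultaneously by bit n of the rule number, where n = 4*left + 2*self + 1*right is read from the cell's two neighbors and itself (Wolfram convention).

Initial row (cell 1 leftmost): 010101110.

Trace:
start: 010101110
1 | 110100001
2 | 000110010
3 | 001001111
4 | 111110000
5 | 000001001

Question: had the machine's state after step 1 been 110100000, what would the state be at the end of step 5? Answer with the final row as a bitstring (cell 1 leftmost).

state after step 1 := 110100000
2 | 000110001
3 | 101001011
4 | 001111000
5 | 010000100

010000100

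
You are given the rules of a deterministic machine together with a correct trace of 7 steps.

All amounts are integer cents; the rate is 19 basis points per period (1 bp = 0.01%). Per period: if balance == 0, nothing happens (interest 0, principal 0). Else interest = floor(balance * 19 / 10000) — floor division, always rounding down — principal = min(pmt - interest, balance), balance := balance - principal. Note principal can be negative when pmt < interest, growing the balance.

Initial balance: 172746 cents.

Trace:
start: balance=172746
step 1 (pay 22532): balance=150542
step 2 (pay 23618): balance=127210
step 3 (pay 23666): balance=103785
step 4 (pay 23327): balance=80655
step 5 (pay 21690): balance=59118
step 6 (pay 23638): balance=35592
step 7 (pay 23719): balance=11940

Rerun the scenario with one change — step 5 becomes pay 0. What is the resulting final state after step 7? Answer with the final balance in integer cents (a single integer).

33712

(re-executing from step 5 with the substitution; state before step 5: balance=80655)
step 5 (pay 0): balance=80808
step 6 (pay 23638): balance=57323
step 7 (pay 23719): balance=33712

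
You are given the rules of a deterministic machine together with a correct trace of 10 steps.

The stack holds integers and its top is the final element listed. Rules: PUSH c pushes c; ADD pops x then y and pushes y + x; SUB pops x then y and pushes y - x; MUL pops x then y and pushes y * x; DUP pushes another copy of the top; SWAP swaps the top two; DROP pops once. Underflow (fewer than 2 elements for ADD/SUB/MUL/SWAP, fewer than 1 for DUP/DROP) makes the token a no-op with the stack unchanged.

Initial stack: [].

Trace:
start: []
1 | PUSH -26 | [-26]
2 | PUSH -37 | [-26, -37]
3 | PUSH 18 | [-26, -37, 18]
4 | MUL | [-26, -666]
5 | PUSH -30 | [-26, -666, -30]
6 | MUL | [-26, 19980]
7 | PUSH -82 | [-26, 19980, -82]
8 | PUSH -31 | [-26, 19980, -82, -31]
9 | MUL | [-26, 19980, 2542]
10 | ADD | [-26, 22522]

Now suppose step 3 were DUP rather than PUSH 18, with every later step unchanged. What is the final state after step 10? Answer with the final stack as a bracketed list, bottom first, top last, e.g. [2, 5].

(re-executing from step 3 with the substitution; state before step 3: [-26, -37])
3 | DUP | [-26, -37, -37]
4 | MUL | [-26, 1369]
5 | PUSH -30 | [-26, 1369, -30]
6 | MUL | [-26, -41070]
7 | PUSH -82 | [-26, -41070, -82]
8 | PUSH -31 | [-26, -41070, -82, -31]
9 | MUL | [-26, -41070, 2542]
10 | ADD | [-26, -38528]

[-26, -38528]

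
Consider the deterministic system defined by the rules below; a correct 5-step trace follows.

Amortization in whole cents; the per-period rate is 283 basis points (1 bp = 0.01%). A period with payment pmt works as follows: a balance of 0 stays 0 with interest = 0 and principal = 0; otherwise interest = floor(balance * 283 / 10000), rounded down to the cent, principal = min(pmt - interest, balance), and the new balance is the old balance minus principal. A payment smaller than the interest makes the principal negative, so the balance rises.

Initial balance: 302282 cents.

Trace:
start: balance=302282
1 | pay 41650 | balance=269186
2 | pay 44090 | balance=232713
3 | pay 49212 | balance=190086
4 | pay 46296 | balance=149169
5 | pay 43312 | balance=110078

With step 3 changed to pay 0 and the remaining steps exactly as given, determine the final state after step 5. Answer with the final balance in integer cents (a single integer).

(re-executing from step 3 with the substitution; state before step 3: balance=232713)
3 | pay 0 | balance=239298
4 | pay 46296 | balance=199774
5 | pay 43312 | balance=162115

162115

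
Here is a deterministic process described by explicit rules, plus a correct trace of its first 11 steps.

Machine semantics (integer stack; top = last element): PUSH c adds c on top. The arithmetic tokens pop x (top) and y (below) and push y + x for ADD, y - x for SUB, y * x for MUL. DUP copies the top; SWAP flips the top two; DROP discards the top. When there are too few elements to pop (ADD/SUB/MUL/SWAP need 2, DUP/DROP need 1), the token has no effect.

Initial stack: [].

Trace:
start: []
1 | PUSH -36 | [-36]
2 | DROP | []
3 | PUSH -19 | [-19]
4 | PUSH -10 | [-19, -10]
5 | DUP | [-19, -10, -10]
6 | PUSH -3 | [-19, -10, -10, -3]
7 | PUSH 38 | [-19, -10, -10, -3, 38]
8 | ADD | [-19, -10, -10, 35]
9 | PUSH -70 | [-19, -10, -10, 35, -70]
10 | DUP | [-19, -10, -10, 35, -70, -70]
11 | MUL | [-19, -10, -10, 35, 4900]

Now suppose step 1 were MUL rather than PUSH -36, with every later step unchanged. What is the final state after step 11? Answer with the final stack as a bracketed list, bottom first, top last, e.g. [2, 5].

[-19, -10, -10, 35, 4900]

(re-executing from step 1 with the substitution; state before step 1: [])
1 | MUL | []
2 | DROP | []
3 | PUSH -19 | [-19]
4 | PUSH -10 | [-19, -10]
5 | DUP | [-19, -10, -10]
6 | PUSH -3 | [-19, -10, -10, -3]
7 | PUSH 38 | [-19, -10, -10, -3, 38]
8 | ADD | [-19, -10, -10, 35]
9 | PUSH -70 | [-19, -10, -10, 35, -70]
10 | DUP | [-19, -10, -10, 35, -70, -70]
11 | MUL | [-19, -10, -10, 35, 4900]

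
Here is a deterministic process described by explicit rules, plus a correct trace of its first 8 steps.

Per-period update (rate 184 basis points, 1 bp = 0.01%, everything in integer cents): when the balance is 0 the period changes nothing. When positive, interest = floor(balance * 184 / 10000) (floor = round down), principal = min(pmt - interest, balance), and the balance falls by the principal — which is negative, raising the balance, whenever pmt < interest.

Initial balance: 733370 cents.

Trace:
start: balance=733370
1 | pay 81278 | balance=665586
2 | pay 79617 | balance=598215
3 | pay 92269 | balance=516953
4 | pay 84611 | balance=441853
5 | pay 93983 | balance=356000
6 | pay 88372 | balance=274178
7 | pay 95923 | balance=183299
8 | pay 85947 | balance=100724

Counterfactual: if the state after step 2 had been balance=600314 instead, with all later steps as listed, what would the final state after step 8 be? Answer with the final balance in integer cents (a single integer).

state after step 2 := balance=600314
3 | pay 92269 | balance=519090
4 | pay 84611 | balance=444030
5 | pay 93983 | balance=358217
6 | pay 88372 | balance=276436
7 | pay 95923 | balance=185599
8 | pay 85947 | balance=103067

103067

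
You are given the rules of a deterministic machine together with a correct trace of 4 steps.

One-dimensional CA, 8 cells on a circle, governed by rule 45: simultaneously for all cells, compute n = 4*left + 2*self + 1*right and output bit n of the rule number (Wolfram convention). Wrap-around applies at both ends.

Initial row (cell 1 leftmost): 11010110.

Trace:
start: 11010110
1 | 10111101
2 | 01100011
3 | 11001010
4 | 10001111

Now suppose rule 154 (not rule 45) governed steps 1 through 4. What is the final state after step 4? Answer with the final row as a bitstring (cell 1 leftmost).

01101101

(re-executing steps 1..4 under rule 154; state before step 1: 11010110)
1 | 10000100
2 | 01001011
3 | 00110010
4 | 01101101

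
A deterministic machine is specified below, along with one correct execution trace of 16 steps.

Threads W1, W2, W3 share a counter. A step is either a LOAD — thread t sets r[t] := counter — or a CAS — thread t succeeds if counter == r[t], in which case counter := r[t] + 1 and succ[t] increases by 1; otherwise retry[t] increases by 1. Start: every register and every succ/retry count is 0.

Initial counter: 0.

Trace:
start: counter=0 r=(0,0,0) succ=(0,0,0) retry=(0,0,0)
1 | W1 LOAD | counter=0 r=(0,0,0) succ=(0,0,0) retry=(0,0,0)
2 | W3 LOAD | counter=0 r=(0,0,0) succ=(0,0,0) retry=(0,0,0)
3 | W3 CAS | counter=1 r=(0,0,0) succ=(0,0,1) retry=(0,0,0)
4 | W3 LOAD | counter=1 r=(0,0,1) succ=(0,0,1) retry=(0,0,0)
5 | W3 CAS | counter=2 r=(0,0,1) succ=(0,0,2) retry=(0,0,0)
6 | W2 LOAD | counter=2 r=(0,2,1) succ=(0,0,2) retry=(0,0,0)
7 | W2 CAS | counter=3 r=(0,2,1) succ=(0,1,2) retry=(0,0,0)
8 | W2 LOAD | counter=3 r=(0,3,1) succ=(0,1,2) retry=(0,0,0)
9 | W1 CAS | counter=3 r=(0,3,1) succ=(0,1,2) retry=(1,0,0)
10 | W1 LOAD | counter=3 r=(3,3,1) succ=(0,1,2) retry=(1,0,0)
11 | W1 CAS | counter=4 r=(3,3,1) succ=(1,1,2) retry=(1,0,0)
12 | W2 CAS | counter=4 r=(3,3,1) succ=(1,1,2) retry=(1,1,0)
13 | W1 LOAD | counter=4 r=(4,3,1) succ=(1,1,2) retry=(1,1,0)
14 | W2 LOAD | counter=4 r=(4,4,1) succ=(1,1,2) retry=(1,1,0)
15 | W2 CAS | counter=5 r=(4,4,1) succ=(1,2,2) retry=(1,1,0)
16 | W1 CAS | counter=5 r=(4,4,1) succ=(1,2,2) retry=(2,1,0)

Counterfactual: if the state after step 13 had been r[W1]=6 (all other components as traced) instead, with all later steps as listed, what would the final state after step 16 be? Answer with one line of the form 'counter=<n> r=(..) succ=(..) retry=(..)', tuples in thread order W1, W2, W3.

counter=5 r=(6,4,1) succ=(1,2,2) retry=(2,1,0)

state after step 13 := counter=4 r=(6,3,1) succ=(1,1,2) retry=(1,1,0)
14 | W2 LOAD | counter=4 r=(6,4,1) succ=(1,1,2) retry=(1,1,0)
15 | W2 CAS | counter=5 r=(6,4,1) succ=(1,2,2) retry=(1,1,0)
16 | W1 CAS | counter=5 r=(6,4,1) succ=(1,2,2) retry=(2,1,0)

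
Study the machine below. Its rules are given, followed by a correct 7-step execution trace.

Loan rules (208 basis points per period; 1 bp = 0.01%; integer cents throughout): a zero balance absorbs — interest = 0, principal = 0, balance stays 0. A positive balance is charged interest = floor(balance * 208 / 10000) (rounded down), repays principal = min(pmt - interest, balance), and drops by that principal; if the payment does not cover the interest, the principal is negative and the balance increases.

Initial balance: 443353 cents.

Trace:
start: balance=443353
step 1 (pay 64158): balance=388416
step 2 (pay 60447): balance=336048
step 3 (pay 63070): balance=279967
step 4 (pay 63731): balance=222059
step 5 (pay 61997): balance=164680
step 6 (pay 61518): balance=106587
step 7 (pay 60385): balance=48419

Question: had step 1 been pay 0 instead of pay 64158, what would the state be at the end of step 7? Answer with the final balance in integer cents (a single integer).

(re-executing from step 1 with the substitution; state before step 1: balance=443353)
step 1 (pay 0): balance=452574
step 2 (pay 60447): balance=401540
step 3 (pay 63070): balance=346822
step 4 (pay 63731): balance=290304
step 5 (pay 61997): balance=234345
step 6 (pay 61518): balance=177701
step 7 (pay 60385): balance=121012

121012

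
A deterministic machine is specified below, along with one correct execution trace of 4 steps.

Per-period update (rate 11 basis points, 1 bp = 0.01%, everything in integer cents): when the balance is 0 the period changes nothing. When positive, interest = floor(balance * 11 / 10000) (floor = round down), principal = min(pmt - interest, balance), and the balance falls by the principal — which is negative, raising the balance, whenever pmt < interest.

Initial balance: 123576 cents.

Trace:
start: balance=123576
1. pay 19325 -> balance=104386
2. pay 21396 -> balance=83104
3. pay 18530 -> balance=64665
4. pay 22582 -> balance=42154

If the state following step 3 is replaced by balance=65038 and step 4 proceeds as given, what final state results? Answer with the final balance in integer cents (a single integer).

42527

state after step 3 := balance=65038
4. pay 22582 -> balance=42527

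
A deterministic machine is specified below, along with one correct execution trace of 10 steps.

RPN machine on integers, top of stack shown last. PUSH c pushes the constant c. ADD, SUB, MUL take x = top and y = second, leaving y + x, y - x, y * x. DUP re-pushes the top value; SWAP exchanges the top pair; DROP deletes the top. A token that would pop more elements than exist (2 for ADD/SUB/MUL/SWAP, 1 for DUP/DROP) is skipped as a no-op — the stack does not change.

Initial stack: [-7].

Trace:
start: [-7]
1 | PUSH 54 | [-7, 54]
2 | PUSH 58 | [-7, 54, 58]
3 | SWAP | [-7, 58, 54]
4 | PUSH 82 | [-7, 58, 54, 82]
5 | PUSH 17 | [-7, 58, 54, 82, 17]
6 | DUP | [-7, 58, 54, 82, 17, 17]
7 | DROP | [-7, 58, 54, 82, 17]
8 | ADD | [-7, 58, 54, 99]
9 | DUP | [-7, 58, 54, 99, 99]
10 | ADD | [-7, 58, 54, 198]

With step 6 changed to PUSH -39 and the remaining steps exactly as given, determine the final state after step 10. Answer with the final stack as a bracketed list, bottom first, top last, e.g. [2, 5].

[-7, 58, 54, 198]

(re-executing from step 6 with the substitution; state before step 6: [-7, 58, 54, 82, 17])
6 | PUSH -39 | [-7, 58, 54, 82, 17, -39]
7 | DROP | [-7, 58, 54, 82, 17]
8 | ADD | [-7, 58, 54, 99]
9 | DUP | [-7, 58, 54, 99, 99]
10 | ADD | [-7, 58, 54, 198]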